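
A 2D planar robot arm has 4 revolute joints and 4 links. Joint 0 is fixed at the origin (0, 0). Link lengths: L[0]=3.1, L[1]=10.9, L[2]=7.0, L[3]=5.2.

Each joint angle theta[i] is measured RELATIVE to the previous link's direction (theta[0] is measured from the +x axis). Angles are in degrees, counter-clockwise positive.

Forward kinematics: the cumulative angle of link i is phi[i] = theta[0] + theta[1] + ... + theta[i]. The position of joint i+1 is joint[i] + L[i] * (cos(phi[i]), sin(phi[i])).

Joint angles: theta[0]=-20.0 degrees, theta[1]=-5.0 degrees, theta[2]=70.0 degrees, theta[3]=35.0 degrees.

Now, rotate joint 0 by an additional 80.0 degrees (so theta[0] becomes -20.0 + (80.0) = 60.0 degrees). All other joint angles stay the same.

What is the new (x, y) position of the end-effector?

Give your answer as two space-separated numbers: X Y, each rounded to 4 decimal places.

Answer: -1.0995 19.1260

Derivation:
joint[0] = (0.0000, 0.0000)  (base)
link 0: phi[0] = 60 = 60 deg
  cos(60 deg) = 0.5000, sin(60 deg) = 0.8660
  joint[1] = (0.0000, 0.0000) + 3.1 * (0.5000, 0.8660) = (0.0000 + 1.5500, 0.0000 + 2.6847) = (1.5500, 2.6847)
link 1: phi[1] = 60 + -5 = 55 deg
  cos(55 deg) = 0.5736, sin(55 deg) = 0.8192
  joint[2] = (1.5500, 2.6847) + 10.9 * (0.5736, 0.8192) = (1.5500 + 6.2520, 2.6847 + 8.9288) = (7.8020, 11.6134)
link 2: phi[2] = 60 + -5 + 70 = 125 deg
  cos(125 deg) = -0.5736, sin(125 deg) = 0.8192
  joint[3] = (7.8020, 11.6134) + 7 * (-0.5736, 0.8192) = (7.8020 + -4.0150, 11.6134 + 5.7341) = (3.7869, 17.3475)
link 3: phi[3] = 60 + -5 + 70 + 35 = 160 deg
  cos(160 deg) = -0.9397, sin(160 deg) = 0.3420
  joint[4] = (3.7869, 17.3475) + 5.2 * (-0.9397, 0.3420) = (3.7869 + -4.8864, 17.3475 + 1.7785) = (-1.0995, 19.1260)
End effector: (-1.0995, 19.1260)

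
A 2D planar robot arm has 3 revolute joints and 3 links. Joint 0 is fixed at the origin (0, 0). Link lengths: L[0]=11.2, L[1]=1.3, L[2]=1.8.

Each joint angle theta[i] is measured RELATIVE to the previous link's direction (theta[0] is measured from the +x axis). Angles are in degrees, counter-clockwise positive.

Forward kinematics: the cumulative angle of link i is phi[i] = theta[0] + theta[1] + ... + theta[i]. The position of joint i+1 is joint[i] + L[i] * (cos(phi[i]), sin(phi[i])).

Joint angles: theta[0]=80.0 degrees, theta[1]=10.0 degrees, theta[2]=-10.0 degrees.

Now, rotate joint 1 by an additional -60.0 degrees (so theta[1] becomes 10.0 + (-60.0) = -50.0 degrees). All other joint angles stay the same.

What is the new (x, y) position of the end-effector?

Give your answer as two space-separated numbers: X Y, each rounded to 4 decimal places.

Answer: 4.7621 12.2955

Derivation:
joint[0] = (0.0000, 0.0000)  (base)
link 0: phi[0] = 80 = 80 deg
  cos(80 deg) = 0.1736, sin(80 deg) = 0.9848
  joint[1] = (0.0000, 0.0000) + 11.2 * (0.1736, 0.9848) = (0.0000 + 1.9449, 0.0000 + 11.0298) = (1.9449, 11.0298)
link 1: phi[1] = 80 + -50 = 30 deg
  cos(30 deg) = 0.8660, sin(30 deg) = 0.5000
  joint[2] = (1.9449, 11.0298) + 1.3 * (0.8660, 0.5000) = (1.9449 + 1.1258, 11.0298 + 0.6500) = (3.0707, 11.6798)
link 2: phi[2] = 80 + -50 + -10 = 20 deg
  cos(20 deg) = 0.9397, sin(20 deg) = 0.3420
  joint[3] = (3.0707, 11.6798) + 1.8 * (0.9397, 0.3420) = (3.0707 + 1.6914, 11.6798 + 0.6156) = (4.7621, 12.2955)
End effector: (4.7621, 12.2955)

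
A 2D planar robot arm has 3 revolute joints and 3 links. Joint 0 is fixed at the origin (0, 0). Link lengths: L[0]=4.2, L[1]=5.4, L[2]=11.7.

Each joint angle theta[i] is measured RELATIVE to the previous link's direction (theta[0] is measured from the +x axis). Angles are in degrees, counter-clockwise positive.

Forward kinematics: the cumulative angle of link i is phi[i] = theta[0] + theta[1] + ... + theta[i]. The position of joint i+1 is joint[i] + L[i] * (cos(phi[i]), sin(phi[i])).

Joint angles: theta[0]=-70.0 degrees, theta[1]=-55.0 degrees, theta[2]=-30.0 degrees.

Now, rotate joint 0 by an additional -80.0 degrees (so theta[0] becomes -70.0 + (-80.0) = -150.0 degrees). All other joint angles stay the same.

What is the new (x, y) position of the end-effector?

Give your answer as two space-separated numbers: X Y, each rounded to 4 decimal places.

joint[0] = (0.0000, 0.0000)  (base)
link 0: phi[0] = -150 = -150 deg
  cos(-150 deg) = -0.8660, sin(-150 deg) = -0.5000
  joint[1] = (0.0000, 0.0000) + 4.2 * (-0.8660, -0.5000) = (0.0000 + -3.6373, 0.0000 + -2.1000) = (-3.6373, -2.1000)
link 1: phi[1] = -150 + -55 = -205 deg
  cos(-205 deg) = -0.9063, sin(-205 deg) = 0.4226
  joint[2] = (-3.6373, -2.1000) + 5.4 * (-0.9063, 0.4226) = (-3.6373 + -4.8941, -2.1000 + 2.2821) = (-8.5314, 0.1821)
link 2: phi[2] = -150 + -55 + -30 = -235 deg
  cos(-235 deg) = -0.5736, sin(-235 deg) = 0.8192
  joint[3] = (-8.5314, 0.1821) + 11.7 * (-0.5736, 0.8192) = (-8.5314 + -6.7108, 0.1821 + 9.5841) = (-15.2422, 9.7662)
End effector: (-15.2422, 9.7662)

Answer: -15.2422 9.7662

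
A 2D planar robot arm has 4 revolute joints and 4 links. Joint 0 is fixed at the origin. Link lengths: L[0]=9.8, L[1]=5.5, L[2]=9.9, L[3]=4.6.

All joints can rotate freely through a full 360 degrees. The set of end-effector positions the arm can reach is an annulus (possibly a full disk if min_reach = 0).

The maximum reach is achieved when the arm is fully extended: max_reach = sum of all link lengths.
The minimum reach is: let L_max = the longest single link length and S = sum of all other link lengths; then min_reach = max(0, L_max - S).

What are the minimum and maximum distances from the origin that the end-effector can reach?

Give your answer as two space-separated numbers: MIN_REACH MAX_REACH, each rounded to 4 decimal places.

Answer: 0.0000 29.8000

Derivation:
Link lengths: [9.8, 5.5, 9.9, 4.6]
max_reach = 9.8 + 5.5 + 9.9 + 4.6 = 29.8
L_max = max([9.8, 5.5, 9.9, 4.6]) = 9.9
S (sum of others) = 29.8 - 9.9 = 19.9
min_reach = max(0, 9.9 - 19.9) = max(0, -10) = 0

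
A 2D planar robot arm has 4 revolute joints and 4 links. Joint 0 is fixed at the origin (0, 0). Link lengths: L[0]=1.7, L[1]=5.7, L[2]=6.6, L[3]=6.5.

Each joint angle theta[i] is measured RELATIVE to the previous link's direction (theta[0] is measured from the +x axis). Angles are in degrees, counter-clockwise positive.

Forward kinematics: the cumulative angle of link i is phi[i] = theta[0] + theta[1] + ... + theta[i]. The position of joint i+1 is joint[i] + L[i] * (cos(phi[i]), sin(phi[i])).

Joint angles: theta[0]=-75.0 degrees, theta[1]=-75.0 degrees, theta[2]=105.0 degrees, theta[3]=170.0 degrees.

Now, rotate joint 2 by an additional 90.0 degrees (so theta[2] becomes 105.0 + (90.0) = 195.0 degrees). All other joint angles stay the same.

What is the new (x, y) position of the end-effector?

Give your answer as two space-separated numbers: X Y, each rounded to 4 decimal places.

Answer: -5.1539 -3.5534

Derivation:
joint[0] = (0.0000, 0.0000)  (base)
link 0: phi[0] = -75 = -75 deg
  cos(-75 deg) = 0.2588, sin(-75 deg) = -0.9659
  joint[1] = (0.0000, 0.0000) + 1.7 * (0.2588, -0.9659) = (0.0000 + 0.4400, 0.0000 + -1.6421) = (0.4400, -1.6421)
link 1: phi[1] = -75 + -75 = -150 deg
  cos(-150 deg) = -0.8660, sin(-150 deg) = -0.5000
  joint[2] = (0.4400, -1.6421) + 5.7 * (-0.8660, -0.5000) = (0.4400 + -4.9363, -1.6421 + -2.8500) = (-4.4964, -4.4921)
link 2: phi[2] = -75 + -75 + 195 = 45 deg
  cos(45 deg) = 0.7071, sin(45 deg) = 0.7071
  joint[3] = (-4.4964, -4.4921) + 6.6 * (0.7071, 0.7071) = (-4.4964 + 4.6669, -4.4921 + 4.6669) = (0.1706, 0.1748)
link 3: phi[3] = -75 + -75 + 195 + 170 = 215 deg
  cos(215 deg) = -0.8192, sin(215 deg) = -0.5736
  joint[4] = (0.1706, 0.1748) + 6.5 * (-0.8192, -0.5736) = (0.1706 + -5.3245, 0.1748 + -3.7282) = (-5.1539, -3.5534)
End effector: (-5.1539, -3.5534)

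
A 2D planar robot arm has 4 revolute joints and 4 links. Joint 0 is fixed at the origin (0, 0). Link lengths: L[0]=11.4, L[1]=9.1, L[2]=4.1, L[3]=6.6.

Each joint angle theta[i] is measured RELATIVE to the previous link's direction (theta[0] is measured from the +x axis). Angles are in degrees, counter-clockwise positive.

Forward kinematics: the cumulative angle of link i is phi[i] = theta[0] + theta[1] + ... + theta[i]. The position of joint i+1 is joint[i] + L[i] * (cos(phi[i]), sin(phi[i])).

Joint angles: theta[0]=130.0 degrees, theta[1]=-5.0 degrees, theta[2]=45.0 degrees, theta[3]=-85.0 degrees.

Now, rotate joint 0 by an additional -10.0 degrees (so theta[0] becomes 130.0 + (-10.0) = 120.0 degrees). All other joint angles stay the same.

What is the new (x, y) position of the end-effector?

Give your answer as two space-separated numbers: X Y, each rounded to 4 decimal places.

Answer: -11.6904 25.8975

Derivation:
joint[0] = (0.0000, 0.0000)  (base)
link 0: phi[0] = 120 = 120 deg
  cos(120 deg) = -0.5000, sin(120 deg) = 0.8660
  joint[1] = (0.0000, 0.0000) + 11.4 * (-0.5000, 0.8660) = (0.0000 + -5.7000, 0.0000 + 9.8727) = (-5.7000, 9.8727)
link 1: phi[1] = 120 + -5 = 115 deg
  cos(115 deg) = -0.4226, sin(115 deg) = 0.9063
  joint[2] = (-5.7000, 9.8727) + 9.1 * (-0.4226, 0.9063) = (-5.7000 + -3.8458, 9.8727 + 8.2474) = (-9.5458, 18.1201)
link 2: phi[2] = 120 + -5 + 45 = 160 deg
  cos(160 deg) = -0.9397, sin(160 deg) = 0.3420
  joint[3] = (-9.5458, 18.1201) + 4.1 * (-0.9397, 0.3420) = (-9.5458 + -3.8527, 18.1201 + 1.4023) = (-13.3986, 19.5224)
link 3: phi[3] = 120 + -5 + 45 + -85 = 75 deg
  cos(75 deg) = 0.2588, sin(75 deg) = 0.9659
  joint[4] = (-13.3986, 19.5224) + 6.6 * (0.2588, 0.9659) = (-13.3986 + 1.7082, 19.5224 + 6.3751) = (-11.6904, 25.8975)
End effector: (-11.6904, 25.8975)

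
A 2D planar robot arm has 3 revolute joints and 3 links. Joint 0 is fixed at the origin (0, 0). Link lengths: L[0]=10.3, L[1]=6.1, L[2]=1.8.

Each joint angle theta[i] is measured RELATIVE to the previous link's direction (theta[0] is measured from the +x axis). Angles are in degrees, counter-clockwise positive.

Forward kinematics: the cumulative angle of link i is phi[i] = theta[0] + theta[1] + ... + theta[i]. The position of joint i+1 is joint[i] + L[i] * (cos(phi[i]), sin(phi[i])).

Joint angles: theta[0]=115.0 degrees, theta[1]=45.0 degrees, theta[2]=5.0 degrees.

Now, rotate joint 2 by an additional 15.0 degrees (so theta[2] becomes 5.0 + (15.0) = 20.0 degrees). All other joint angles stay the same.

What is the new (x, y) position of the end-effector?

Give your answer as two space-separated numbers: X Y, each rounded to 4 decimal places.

joint[0] = (0.0000, 0.0000)  (base)
link 0: phi[0] = 115 = 115 deg
  cos(115 deg) = -0.4226, sin(115 deg) = 0.9063
  joint[1] = (0.0000, 0.0000) + 10.3 * (-0.4226, 0.9063) = (0.0000 + -4.3530, 0.0000 + 9.3350) = (-4.3530, 9.3350)
link 1: phi[1] = 115 + 45 = 160 deg
  cos(160 deg) = -0.9397, sin(160 deg) = 0.3420
  joint[2] = (-4.3530, 9.3350) + 6.1 * (-0.9397, 0.3420) = (-4.3530 + -5.7321, 9.3350 + 2.0863) = (-10.0851, 11.4213)
link 2: phi[2] = 115 + 45 + 20 = 180 deg
  cos(180 deg) = -1.0000, sin(180 deg) = 0.0000
  joint[3] = (-10.0851, 11.4213) + 1.8 * (-1.0000, 0.0000) = (-10.0851 + -1.8000, 11.4213 + 0.0000) = (-11.8851, 11.4213)
End effector: (-11.8851, 11.4213)

Answer: -11.8851 11.4213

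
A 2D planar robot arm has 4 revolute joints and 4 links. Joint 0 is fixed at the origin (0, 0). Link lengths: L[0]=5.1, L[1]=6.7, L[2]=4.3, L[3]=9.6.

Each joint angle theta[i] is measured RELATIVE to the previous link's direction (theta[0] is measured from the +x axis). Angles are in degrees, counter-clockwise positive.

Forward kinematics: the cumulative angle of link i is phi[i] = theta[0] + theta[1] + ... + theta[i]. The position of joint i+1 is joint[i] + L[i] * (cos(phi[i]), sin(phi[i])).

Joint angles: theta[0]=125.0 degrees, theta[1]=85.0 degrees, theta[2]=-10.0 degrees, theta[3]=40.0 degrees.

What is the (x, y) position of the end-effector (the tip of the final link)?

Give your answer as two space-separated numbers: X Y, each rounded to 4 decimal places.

joint[0] = (0.0000, 0.0000)  (base)
link 0: phi[0] = 125 = 125 deg
  cos(125 deg) = -0.5736, sin(125 deg) = 0.8192
  joint[1] = (0.0000, 0.0000) + 5.1 * (-0.5736, 0.8192) = (0.0000 + -2.9252, 0.0000 + 4.1777) = (-2.9252, 4.1777)
link 1: phi[1] = 125 + 85 = 210 deg
  cos(210 deg) = -0.8660, sin(210 deg) = -0.5000
  joint[2] = (-2.9252, 4.1777) + 6.7 * (-0.8660, -0.5000) = (-2.9252 + -5.8024, 4.1777 + -3.3500) = (-8.7276, 0.8277)
link 2: phi[2] = 125 + 85 + -10 = 200 deg
  cos(200 deg) = -0.9397, sin(200 deg) = -0.3420
  joint[3] = (-8.7276, 0.8277) + 4.3 * (-0.9397, -0.3420) = (-8.7276 + -4.0407, 0.8277 + -1.4707) = (-12.7683, -0.6430)
link 3: phi[3] = 125 + 85 + -10 + 40 = 240 deg
  cos(240 deg) = -0.5000, sin(240 deg) = -0.8660
  joint[4] = (-12.7683, -0.6430) + 9.6 * (-0.5000, -0.8660) = (-12.7683 + -4.8000, -0.6430 + -8.3138) = (-17.5683, -8.9569)
End effector: (-17.5683, -8.9569)

Answer: -17.5683 -8.9569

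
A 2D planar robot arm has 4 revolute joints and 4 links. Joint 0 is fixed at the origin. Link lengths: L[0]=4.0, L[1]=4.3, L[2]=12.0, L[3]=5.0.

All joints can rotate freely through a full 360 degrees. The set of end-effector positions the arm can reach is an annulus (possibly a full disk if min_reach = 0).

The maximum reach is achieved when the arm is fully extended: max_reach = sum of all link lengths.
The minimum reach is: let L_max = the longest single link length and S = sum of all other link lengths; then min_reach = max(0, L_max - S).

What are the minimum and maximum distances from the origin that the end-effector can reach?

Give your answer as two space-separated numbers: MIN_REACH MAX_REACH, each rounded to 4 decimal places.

Link lengths: [4.0, 4.3, 12.0, 5.0]
max_reach = 4 + 4.3 + 12 + 5 = 25.3
L_max = max([4.0, 4.3, 12.0, 5.0]) = 12
S (sum of others) = 25.3 - 12 = 13.3
min_reach = max(0, 12 - 13.3) = max(0, -1.3) = 0

Answer: 0.0000 25.3000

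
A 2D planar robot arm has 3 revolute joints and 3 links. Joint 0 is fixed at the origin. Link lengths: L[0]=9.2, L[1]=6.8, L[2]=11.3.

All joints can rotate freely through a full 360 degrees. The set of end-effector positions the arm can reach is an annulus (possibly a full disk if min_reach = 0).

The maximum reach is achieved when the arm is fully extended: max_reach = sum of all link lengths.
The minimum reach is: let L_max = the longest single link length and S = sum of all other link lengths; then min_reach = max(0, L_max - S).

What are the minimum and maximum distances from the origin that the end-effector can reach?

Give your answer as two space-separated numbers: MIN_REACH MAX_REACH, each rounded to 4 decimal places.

Answer: 0.0000 27.3000

Derivation:
Link lengths: [9.2, 6.8, 11.3]
max_reach = 9.2 + 6.8 + 11.3 = 27.3
L_max = max([9.2, 6.8, 11.3]) = 11.3
S (sum of others) = 27.3 - 11.3 = 16
min_reach = max(0, 11.3 - 16) = max(0, -4.7) = 0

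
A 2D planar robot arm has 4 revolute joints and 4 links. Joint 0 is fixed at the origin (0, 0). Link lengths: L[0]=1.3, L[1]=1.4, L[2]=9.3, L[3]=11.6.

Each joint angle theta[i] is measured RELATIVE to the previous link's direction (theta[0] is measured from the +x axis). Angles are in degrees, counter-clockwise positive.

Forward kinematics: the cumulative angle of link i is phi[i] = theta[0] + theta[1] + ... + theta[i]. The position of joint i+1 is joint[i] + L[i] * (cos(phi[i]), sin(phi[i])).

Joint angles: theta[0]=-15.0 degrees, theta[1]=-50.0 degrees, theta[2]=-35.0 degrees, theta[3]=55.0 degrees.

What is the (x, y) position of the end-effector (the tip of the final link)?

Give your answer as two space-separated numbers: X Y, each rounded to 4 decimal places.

Answer: 8.4349 -18.9664

Derivation:
joint[0] = (0.0000, 0.0000)  (base)
link 0: phi[0] = -15 = -15 deg
  cos(-15 deg) = 0.9659, sin(-15 deg) = -0.2588
  joint[1] = (0.0000, 0.0000) + 1.3 * (0.9659, -0.2588) = (0.0000 + 1.2557, 0.0000 + -0.3365) = (1.2557, -0.3365)
link 1: phi[1] = -15 + -50 = -65 deg
  cos(-65 deg) = 0.4226, sin(-65 deg) = -0.9063
  joint[2] = (1.2557, -0.3365) + 1.4 * (0.4226, -0.9063) = (1.2557 + 0.5917, -0.3365 + -1.2688) = (1.8474, -1.6053)
link 2: phi[2] = -15 + -50 + -35 = -100 deg
  cos(-100 deg) = -0.1736, sin(-100 deg) = -0.9848
  joint[3] = (1.8474, -1.6053) + 9.3 * (-0.1736, -0.9848) = (1.8474 + -1.6149, -1.6053 + -9.1587) = (0.2324, -10.7640)
link 3: phi[3] = -15 + -50 + -35 + 55 = -45 deg
  cos(-45 deg) = 0.7071, sin(-45 deg) = -0.7071
  joint[4] = (0.2324, -10.7640) + 11.6 * (0.7071, -0.7071) = (0.2324 + 8.2024, -10.7640 + -8.2024) = (8.4349, -18.9664)
End effector: (8.4349, -18.9664)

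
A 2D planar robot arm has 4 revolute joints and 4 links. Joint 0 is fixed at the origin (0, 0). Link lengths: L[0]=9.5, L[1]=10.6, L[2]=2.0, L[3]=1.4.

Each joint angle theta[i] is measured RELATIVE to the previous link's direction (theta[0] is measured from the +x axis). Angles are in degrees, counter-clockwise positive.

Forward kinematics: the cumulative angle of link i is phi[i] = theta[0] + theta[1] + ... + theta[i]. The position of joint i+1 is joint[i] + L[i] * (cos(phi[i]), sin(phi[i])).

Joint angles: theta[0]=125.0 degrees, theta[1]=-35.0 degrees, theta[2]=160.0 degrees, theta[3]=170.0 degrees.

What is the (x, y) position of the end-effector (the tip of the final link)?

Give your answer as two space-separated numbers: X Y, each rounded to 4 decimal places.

joint[0] = (0.0000, 0.0000)  (base)
link 0: phi[0] = 125 = 125 deg
  cos(125 deg) = -0.5736, sin(125 deg) = 0.8192
  joint[1] = (0.0000, 0.0000) + 9.5 * (-0.5736, 0.8192) = (0.0000 + -5.4490, 0.0000 + 7.7819) = (-5.4490, 7.7819)
link 1: phi[1] = 125 + -35 = 90 deg
  cos(90 deg) = 0.0000, sin(90 deg) = 1.0000
  joint[2] = (-5.4490, 7.7819) + 10.6 * (0.0000, 1.0000) = (-5.4490 + 0.0000, 7.7819 + 10.6000) = (-5.4490, 18.3819)
link 2: phi[2] = 125 + -35 + 160 = 250 deg
  cos(250 deg) = -0.3420, sin(250 deg) = -0.9397
  joint[3] = (-5.4490, 18.3819) + 2 * (-0.3420, -0.9397) = (-5.4490 + -0.6840, 18.3819 + -1.8794) = (-6.1330, 16.5026)
link 3: phi[3] = 125 + -35 + 160 + 170 = 420 deg
  cos(420 deg) = 0.5000, sin(420 deg) = 0.8660
  joint[4] = (-6.1330, 16.5026) + 1.4 * (0.5000, 0.8660) = (-6.1330 + 0.7000, 16.5026 + 1.2124) = (-5.4330, 17.7150)
End effector: (-5.4330, 17.7150)

Answer: -5.4330 17.7150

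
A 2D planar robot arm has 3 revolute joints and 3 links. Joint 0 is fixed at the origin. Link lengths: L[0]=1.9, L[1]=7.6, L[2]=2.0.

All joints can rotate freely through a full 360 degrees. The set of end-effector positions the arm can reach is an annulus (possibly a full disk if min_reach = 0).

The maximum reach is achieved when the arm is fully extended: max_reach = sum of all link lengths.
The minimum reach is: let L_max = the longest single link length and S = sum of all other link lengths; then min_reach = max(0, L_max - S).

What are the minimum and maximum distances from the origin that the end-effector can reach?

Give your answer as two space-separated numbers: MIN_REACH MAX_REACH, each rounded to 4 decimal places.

Answer: 3.7000 11.5000

Derivation:
Link lengths: [1.9, 7.6, 2.0]
max_reach = 1.9 + 7.6 + 2 = 11.5
L_max = max([1.9, 7.6, 2.0]) = 7.6
S (sum of others) = 11.5 - 7.6 = 3.9
min_reach = max(0, 7.6 - 3.9) = max(0, 3.7) = 3.7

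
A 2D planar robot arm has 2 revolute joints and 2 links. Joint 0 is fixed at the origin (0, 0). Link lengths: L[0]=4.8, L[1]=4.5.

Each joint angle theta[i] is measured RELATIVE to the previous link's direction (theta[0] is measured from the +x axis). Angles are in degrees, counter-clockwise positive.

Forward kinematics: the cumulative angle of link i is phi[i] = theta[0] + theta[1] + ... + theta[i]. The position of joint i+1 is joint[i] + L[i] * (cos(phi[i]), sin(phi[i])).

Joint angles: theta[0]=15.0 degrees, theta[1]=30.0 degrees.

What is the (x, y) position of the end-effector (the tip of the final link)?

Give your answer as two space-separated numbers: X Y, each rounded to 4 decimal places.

Answer: 7.8184 4.4243

Derivation:
joint[0] = (0.0000, 0.0000)  (base)
link 0: phi[0] = 15 = 15 deg
  cos(15 deg) = 0.9659, sin(15 deg) = 0.2588
  joint[1] = (0.0000, 0.0000) + 4.8 * (0.9659, 0.2588) = (0.0000 + 4.6364, 0.0000 + 1.2423) = (4.6364, 1.2423)
link 1: phi[1] = 15 + 30 = 45 deg
  cos(45 deg) = 0.7071, sin(45 deg) = 0.7071
  joint[2] = (4.6364, 1.2423) + 4.5 * (0.7071, 0.7071) = (4.6364 + 3.1820, 1.2423 + 3.1820) = (7.8184, 4.4243)
End effector: (7.8184, 4.4243)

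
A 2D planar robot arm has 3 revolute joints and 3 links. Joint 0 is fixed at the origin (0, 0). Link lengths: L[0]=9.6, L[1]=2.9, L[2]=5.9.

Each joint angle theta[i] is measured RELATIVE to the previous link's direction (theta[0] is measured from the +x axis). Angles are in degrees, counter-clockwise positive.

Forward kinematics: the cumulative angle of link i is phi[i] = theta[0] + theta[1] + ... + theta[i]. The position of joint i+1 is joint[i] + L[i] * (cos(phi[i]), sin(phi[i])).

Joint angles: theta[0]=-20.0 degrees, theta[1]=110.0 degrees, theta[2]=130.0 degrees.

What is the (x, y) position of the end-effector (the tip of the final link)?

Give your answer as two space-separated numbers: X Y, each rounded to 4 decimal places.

joint[0] = (0.0000, 0.0000)  (base)
link 0: phi[0] = -20 = -20 deg
  cos(-20 deg) = 0.9397, sin(-20 deg) = -0.3420
  joint[1] = (0.0000, 0.0000) + 9.6 * (0.9397, -0.3420) = (0.0000 + 9.0210, 0.0000 + -3.2834) = (9.0210, -3.2834)
link 1: phi[1] = -20 + 110 = 90 deg
  cos(90 deg) = 0.0000, sin(90 deg) = 1.0000
  joint[2] = (9.0210, -3.2834) + 2.9 * (0.0000, 1.0000) = (9.0210 + 0.0000, -3.2834 + 2.9000) = (9.0210, -0.3834)
link 2: phi[2] = -20 + 110 + 130 = 220 deg
  cos(220 deg) = -0.7660, sin(220 deg) = -0.6428
  joint[3] = (9.0210, -0.3834) + 5.9 * (-0.7660, -0.6428) = (9.0210 + -4.5197, -0.3834 + -3.7924) = (4.5014, -4.1758)
End effector: (4.5014, -4.1758)

Answer: 4.5014 -4.1758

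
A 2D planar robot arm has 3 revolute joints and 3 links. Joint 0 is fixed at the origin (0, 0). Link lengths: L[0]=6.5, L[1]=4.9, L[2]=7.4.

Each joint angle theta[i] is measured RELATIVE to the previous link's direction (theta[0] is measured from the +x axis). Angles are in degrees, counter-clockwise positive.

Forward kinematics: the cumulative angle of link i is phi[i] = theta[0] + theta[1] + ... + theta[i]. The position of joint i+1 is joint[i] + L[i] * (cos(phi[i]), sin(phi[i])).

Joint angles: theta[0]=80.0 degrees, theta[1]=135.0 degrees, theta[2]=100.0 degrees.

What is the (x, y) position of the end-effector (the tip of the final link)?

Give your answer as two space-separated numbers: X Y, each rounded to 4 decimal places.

joint[0] = (0.0000, 0.0000)  (base)
link 0: phi[0] = 80 = 80 deg
  cos(80 deg) = 0.1736, sin(80 deg) = 0.9848
  joint[1] = (0.0000, 0.0000) + 6.5 * (0.1736, 0.9848) = (0.0000 + 1.1287, 0.0000 + 6.4013) = (1.1287, 6.4013)
link 1: phi[1] = 80 + 135 = 215 deg
  cos(215 deg) = -0.8192, sin(215 deg) = -0.5736
  joint[2] = (1.1287, 6.4013) + 4.9 * (-0.8192, -0.5736) = (1.1287 + -4.0138, 6.4013 + -2.8105) = (-2.8851, 3.5907)
link 2: phi[2] = 80 + 135 + 100 = 315 deg
  cos(315 deg) = 0.7071, sin(315 deg) = -0.7071
  joint[3] = (-2.8851, 3.5907) + 7.4 * (0.7071, -0.7071) = (-2.8851 + 5.2326, 3.5907 + -5.2326) = (2.3475, -1.6419)
End effector: (2.3475, -1.6419)

Answer: 2.3475 -1.6419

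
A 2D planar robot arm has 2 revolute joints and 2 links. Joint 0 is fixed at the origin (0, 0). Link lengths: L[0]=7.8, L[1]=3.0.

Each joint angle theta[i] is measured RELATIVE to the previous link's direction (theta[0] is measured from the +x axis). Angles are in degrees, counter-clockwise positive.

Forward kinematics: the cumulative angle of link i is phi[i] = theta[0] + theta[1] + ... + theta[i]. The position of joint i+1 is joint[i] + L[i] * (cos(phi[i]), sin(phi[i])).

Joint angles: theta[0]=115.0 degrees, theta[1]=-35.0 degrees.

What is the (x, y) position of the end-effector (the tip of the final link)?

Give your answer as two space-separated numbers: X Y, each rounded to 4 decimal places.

joint[0] = (0.0000, 0.0000)  (base)
link 0: phi[0] = 115 = 115 deg
  cos(115 deg) = -0.4226, sin(115 deg) = 0.9063
  joint[1] = (0.0000, 0.0000) + 7.8 * (-0.4226, 0.9063) = (0.0000 + -3.2964, 0.0000 + 7.0692) = (-3.2964, 7.0692)
link 1: phi[1] = 115 + -35 = 80 deg
  cos(80 deg) = 0.1736, sin(80 deg) = 0.9848
  joint[2] = (-3.2964, 7.0692) + 3 * (0.1736, 0.9848) = (-3.2964 + 0.5209, 7.0692 + 2.9544) = (-2.7755, 10.0236)
End effector: (-2.7755, 10.0236)

Answer: -2.7755 10.0236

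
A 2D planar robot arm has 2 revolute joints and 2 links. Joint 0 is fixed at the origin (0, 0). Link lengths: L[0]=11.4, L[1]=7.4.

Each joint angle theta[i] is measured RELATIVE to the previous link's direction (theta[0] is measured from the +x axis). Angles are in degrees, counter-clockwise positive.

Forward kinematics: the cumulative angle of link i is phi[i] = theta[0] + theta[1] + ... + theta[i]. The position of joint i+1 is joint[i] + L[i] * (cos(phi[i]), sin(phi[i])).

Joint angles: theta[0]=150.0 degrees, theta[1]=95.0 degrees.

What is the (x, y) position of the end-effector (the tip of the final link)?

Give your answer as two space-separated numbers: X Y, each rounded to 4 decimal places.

joint[0] = (0.0000, 0.0000)  (base)
link 0: phi[0] = 150 = 150 deg
  cos(150 deg) = -0.8660, sin(150 deg) = 0.5000
  joint[1] = (0.0000, 0.0000) + 11.4 * (-0.8660, 0.5000) = (0.0000 + -9.8727, 0.0000 + 5.7000) = (-9.8727, 5.7000)
link 1: phi[1] = 150 + 95 = 245 deg
  cos(245 deg) = -0.4226, sin(245 deg) = -0.9063
  joint[2] = (-9.8727, 5.7000) + 7.4 * (-0.4226, -0.9063) = (-9.8727 + -3.1274, 5.7000 + -6.7067) = (-13.0001, -1.0067)
End effector: (-13.0001, -1.0067)

Answer: -13.0001 -1.0067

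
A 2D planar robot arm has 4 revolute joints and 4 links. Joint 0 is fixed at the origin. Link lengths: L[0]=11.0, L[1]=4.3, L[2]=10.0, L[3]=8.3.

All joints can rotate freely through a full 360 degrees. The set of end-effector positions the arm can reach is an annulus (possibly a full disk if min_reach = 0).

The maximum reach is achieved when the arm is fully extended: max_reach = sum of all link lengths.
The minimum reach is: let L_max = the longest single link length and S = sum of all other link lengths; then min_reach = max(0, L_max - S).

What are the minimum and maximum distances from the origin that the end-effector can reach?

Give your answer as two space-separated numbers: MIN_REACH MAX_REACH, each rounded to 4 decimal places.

Link lengths: [11.0, 4.3, 10.0, 8.3]
max_reach = 11 + 4.3 + 10 + 8.3 = 33.6
L_max = max([11.0, 4.3, 10.0, 8.3]) = 11
S (sum of others) = 33.6 - 11 = 22.6
min_reach = max(0, 11 - 22.6) = max(0, -11.6) = 0

Answer: 0.0000 33.6000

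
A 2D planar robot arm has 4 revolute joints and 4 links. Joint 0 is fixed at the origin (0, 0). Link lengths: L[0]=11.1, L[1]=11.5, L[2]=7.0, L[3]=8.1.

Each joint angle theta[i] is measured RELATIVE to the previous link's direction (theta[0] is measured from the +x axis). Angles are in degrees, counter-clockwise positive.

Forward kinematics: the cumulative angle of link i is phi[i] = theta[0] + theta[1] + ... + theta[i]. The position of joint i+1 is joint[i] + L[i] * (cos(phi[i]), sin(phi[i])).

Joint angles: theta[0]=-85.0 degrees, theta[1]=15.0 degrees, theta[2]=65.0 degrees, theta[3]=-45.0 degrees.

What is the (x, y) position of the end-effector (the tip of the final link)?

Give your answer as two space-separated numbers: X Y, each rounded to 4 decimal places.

joint[0] = (0.0000, 0.0000)  (base)
link 0: phi[0] = -85 = -85 deg
  cos(-85 deg) = 0.0872, sin(-85 deg) = -0.9962
  joint[1] = (0.0000, 0.0000) + 11.1 * (0.0872, -0.9962) = (0.0000 + 0.9674, 0.0000 + -11.0578) = (0.9674, -11.0578)
link 1: phi[1] = -85 + 15 = -70 deg
  cos(-70 deg) = 0.3420, sin(-70 deg) = -0.9397
  joint[2] = (0.9674, -11.0578) + 11.5 * (0.3420, -0.9397) = (0.9674 + 3.9332, -11.0578 + -10.8065) = (4.9007, -21.8642)
link 2: phi[2] = -85 + 15 + 65 = -5 deg
  cos(-5 deg) = 0.9962, sin(-5 deg) = -0.0872
  joint[3] = (4.9007, -21.8642) + 7 * (0.9962, -0.0872) = (4.9007 + 6.9734, -21.8642 + -0.6101) = (11.8740, -22.4743)
link 3: phi[3] = -85 + 15 + 65 + -45 = -50 deg
  cos(-50 deg) = 0.6428, sin(-50 deg) = -0.7660
  joint[4] = (11.8740, -22.4743) + 8.1 * (0.6428, -0.7660) = (11.8740 + 5.2066, -22.4743 + -6.2050) = (17.0806, -28.6793)
End effector: (17.0806, -28.6793)

Answer: 17.0806 -28.6793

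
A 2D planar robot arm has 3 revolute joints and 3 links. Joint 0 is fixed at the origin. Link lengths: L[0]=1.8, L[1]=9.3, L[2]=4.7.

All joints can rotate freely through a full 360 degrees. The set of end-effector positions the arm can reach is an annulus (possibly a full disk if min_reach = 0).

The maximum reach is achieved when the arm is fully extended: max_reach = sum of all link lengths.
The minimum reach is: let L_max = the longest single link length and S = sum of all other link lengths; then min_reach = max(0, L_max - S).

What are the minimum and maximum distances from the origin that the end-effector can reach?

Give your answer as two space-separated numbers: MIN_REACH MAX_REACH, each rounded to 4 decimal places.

Answer: 2.8000 15.8000

Derivation:
Link lengths: [1.8, 9.3, 4.7]
max_reach = 1.8 + 9.3 + 4.7 = 15.8
L_max = max([1.8, 9.3, 4.7]) = 9.3
S (sum of others) = 15.8 - 9.3 = 6.5
min_reach = max(0, 9.3 - 6.5) = max(0, 2.8) = 2.8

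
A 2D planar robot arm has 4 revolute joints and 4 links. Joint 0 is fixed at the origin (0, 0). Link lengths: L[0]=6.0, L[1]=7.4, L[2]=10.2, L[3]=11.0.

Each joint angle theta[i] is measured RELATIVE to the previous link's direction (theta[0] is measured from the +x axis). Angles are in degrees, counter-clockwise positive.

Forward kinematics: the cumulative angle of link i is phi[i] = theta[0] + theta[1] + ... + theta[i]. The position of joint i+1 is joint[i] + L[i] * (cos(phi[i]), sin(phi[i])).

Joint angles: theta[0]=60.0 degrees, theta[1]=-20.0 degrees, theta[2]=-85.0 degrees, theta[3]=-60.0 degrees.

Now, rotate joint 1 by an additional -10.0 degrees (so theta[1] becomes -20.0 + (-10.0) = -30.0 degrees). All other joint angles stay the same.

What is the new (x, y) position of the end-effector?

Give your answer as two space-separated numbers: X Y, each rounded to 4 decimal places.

Answer: 10.6103 -9.4286

Derivation:
joint[0] = (0.0000, 0.0000)  (base)
link 0: phi[0] = 60 = 60 deg
  cos(60 deg) = 0.5000, sin(60 deg) = 0.8660
  joint[1] = (0.0000, 0.0000) + 6 * (0.5000, 0.8660) = (0.0000 + 3.0000, 0.0000 + 5.1962) = (3.0000, 5.1962)
link 1: phi[1] = 60 + -30 = 30 deg
  cos(30 deg) = 0.8660, sin(30 deg) = 0.5000
  joint[2] = (3.0000, 5.1962) + 7.4 * (0.8660, 0.5000) = (3.0000 + 6.4086, 5.1962 + 3.7000) = (9.4086, 8.8962)
link 2: phi[2] = 60 + -30 + -85 = -55 deg
  cos(-55 deg) = 0.5736, sin(-55 deg) = -0.8192
  joint[3] = (9.4086, 8.8962) + 10.2 * (0.5736, -0.8192) = (9.4086 + 5.8505, 8.8962 + -8.3554) = (15.2591, 0.5408)
link 3: phi[3] = 60 + -30 + -85 + -60 = -115 deg
  cos(-115 deg) = -0.4226, sin(-115 deg) = -0.9063
  joint[4] = (15.2591, 0.5408) + 11 * (-0.4226, -0.9063) = (15.2591 + -4.6488, 0.5408 + -9.9694) = (10.6103, -9.4286)
End effector: (10.6103, -9.4286)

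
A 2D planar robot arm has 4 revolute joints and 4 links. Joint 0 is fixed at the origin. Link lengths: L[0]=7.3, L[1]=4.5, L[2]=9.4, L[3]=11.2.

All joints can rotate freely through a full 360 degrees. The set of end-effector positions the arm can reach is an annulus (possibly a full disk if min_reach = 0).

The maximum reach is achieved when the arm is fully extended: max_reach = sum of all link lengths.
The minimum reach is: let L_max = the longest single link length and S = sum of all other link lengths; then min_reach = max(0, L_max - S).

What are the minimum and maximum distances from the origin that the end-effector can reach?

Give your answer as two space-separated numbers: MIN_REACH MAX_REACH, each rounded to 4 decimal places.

Answer: 0.0000 32.4000

Derivation:
Link lengths: [7.3, 4.5, 9.4, 11.2]
max_reach = 7.3 + 4.5 + 9.4 + 11.2 = 32.4
L_max = max([7.3, 4.5, 9.4, 11.2]) = 11.2
S (sum of others) = 32.4 - 11.2 = 21.2
min_reach = max(0, 11.2 - 21.2) = max(0, -10) = 0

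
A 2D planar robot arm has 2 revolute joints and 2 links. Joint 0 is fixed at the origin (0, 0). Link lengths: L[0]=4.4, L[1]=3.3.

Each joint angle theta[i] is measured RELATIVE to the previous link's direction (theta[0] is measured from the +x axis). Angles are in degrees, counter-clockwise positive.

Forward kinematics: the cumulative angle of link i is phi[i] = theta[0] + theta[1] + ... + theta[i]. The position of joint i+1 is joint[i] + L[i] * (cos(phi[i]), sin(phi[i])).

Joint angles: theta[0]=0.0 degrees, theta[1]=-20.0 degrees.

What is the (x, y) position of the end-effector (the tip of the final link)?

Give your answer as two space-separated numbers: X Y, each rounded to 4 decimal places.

Answer: 7.5010 -1.1287

Derivation:
joint[0] = (0.0000, 0.0000)  (base)
link 0: phi[0] = 0 = 0 deg
  cos(0 deg) = 1.0000, sin(0 deg) = 0.0000
  joint[1] = (0.0000, 0.0000) + 4.4 * (1.0000, 0.0000) = (0.0000 + 4.4000, 0.0000 + 0.0000) = (4.4000, 0.0000)
link 1: phi[1] = 0 + -20 = -20 deg
  cos(-20 deg) = 0.9397, sin(-20 deg) = -0.3420
  joint[2] = (4.4000, 0.0000) + 3.3 * (0.9397, -0.3420) = (4.4000 + 3.1010, 0.0000 + -1.1287) = (7.5010, -1.1287)
End effector: (7.5010, -1.1287)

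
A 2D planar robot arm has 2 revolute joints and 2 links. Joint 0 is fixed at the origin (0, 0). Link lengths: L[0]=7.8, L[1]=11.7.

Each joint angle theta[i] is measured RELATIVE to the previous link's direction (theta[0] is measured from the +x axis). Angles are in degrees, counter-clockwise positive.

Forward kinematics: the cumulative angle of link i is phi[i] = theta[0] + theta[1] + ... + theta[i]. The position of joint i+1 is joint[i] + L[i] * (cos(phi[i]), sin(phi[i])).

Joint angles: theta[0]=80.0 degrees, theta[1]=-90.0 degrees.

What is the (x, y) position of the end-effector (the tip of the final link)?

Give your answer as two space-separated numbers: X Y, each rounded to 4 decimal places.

Answer: 12.8767 5.6498

Derivation:
joint[0] = (0.0000, 0.0000)  (base)
link 0: phi[0] = 80 = 80 deg
  cos(80 deg) = 0.1736, sin(80 deg) = 0.9848
  joint[1] = (0.0000, 0.0000) + 7.8 * (0.1736, 0.9848) = (0.0000 + 1.3545, 0.0000 + 7.6815) = (1.3545, 7.6815)
link 1: phi[1] = 80 + -90 = -10 deg
  cos(-10 deg) = 0.9848, sin(-10 deg) = -0.1736
  joint[2] = (1.3545, 7.6815) + 11.7 * (0.9848, -0.1736) = (1.3545 + 11.5223, 7.6815 + -2.0317) = (12.8767, 5.6498)
End effector: (12.8767, 5.6498)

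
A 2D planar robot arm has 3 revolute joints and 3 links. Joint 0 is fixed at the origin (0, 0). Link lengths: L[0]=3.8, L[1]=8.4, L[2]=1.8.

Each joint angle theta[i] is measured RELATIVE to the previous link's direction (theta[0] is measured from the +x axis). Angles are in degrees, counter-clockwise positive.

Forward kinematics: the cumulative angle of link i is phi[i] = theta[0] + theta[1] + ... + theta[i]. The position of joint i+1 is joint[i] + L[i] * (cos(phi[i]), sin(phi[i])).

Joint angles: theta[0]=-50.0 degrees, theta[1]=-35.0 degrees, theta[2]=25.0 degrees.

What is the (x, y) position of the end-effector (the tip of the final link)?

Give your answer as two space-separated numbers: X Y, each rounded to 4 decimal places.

joint[0] = (0.0000, 0.0000)  (base)
link 0: phi[0] = -50 = -50 deg
  cos(-50 deg) = 0.6428, sin(-50 deg) = -0.7660
  joint[1] = (0.0000, 0.0000) + 3.8 * (0.6428, -0.7660) = (0.0000 + 2.4426, 0.0000 + -2.9110) = (2.4426, -2.9110)
link 1: phi[1] = -50 + -35 = -85 deg
  cos(-85 deg) = 0.0872, sin(-85 deg) = -0.9962
  joint[2] = (2.4426, -2.9110) + 8.4 * (0.0872, -0.9962) = (2.4426 + 0.7321, -2.9110 + -8.3680) = (3.1747, -11.2790)
link 2: phi[2] = -50 + -35 + 25 = -60 deg
  cos(-60 deg) = 0.5000, sin(-60 deg) = -0.8660
  joint[3] = (3.1747, -11.2790) + 1.8 * (0.5000, -0.8660) = (3.1747 + 0.9000, -11.2790 + -1.5588) = (4.0747, -12.8379)
End effector: (4.0747, -12.8379)

Answer: 4.0747 -12.8379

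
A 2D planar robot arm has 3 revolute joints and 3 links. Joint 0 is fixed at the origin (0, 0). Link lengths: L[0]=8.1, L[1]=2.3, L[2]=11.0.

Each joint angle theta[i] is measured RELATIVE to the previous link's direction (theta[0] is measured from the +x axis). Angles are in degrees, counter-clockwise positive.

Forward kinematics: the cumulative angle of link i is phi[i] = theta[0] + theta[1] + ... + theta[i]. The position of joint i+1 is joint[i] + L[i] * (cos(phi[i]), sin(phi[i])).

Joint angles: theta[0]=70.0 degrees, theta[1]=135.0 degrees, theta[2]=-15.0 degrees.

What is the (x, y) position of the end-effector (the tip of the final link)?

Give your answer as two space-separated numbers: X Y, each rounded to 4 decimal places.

Answer: -10.1470 4.7294

Derivation:
joint[0] = (0.0000, 0.0000)  (base)
link 0: phi[0] = 70 = 70 deg
  cos(70 deg) = 0.3420, sin(70 deg) = 0.9397
  joint[1] = (0.0000, 0.0000) + 8.1 * (0.3420, 0.9397) = (0.0000 + 2.7704, 0.0000 + 7.6115) = (2.7704, 7.6115)
link 1: phi[1] = 70 + 135 = 205 deg
  cos(205 deg) = -0.9063, sin(205 deg) = -0.4226
  joint[2] = (2.7704, 7.6115) + 2.3 * (-0.9063, -0.4226) = (2.7704 + -2.0845, 7.6115 + -0.9720) = (0.6859, 6.6395)
link 2: phi[2] = 70 + 135 + -15 = 190 deg
  cos(190 deg) = -0.9848, sin(190 deg) = -0.1736
  joint[3] = (0.6859, 6.6395) + 11 * (-0.9848, -0.1736) = (0.6859 + -10.8329, 6.6395 + -1.9101) = (-10.1470, 4.7294)
End effector: (-10.1470, 4.7294)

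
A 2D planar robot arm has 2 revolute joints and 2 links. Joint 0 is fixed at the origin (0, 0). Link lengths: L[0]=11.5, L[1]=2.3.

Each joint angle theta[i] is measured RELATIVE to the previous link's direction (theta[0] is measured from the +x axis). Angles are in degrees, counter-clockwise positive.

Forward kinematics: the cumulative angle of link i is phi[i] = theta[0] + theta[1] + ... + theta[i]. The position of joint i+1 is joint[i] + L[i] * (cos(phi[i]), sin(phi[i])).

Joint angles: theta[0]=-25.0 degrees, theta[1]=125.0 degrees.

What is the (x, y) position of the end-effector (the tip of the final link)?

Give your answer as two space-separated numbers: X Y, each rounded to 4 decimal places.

Answer: 10.0231 -2.5951

Derivation:
joint[0] = (0.0000, 0.0000)  (base)
link 0: phi[0] = -25 = -25 deg
  cos(-25 deg) = 0.9063, sin(-25 deg) = -0.4226
  joint[1] = (0.0000, 0.0000) + 11.5 * (0.9063, -0.4226) = (0.0000 + 10.4225, 0.0000 + -4.8601) = (10.4225, -4.8601)
link 1: phi[1] = -25 + 125 = 100 deg
  cos(100 deg) = -0.1736, sin(100 deg) = 0.9848
  joint[2] = (10.4225, -4.8601) + 2.3 * (-0.1736, 0.9848) = (10.4225 + -0.3994, -4.8601 + 2.2651) = (10.0231, -2.5951)
End effector: (10.0231, -2.5951)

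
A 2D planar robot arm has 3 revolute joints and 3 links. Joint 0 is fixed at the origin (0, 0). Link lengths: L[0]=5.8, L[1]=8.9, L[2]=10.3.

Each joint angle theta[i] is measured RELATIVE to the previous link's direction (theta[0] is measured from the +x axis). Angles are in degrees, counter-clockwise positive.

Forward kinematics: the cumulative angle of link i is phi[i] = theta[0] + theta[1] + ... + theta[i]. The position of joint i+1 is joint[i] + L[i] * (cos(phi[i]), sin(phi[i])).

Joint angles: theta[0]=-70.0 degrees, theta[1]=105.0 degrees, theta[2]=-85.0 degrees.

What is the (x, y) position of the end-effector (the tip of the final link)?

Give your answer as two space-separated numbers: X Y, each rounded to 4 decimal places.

Answer: 15.8949 -8.2356

Derivation:
joint[0] = (0.0000, 0.0000)  (base)
link 0: phi[0] = -70 = -70 deg
  cos(-70 deg) = 0.3420, sin(-70 deg) = -0.9397
  joint[1] = (0.0000, 0.0000) + 5.8 * (0.3420, -0.9397) = (0.0000 + 1.9837, 0.0000 + -5.4502) = (1.9837, -5.4502)
link 1: phi[1] = -70 + 105 = 35 deg
  cos(35 deg) = 0.8192, sin(35 deg) = 0.5736
  joint[2] = (1.9837, -5.4502) + 8.9 * (0.8192, 0.5736) = (1.9837 + 7.2905, -5.4502 + 5.1048) = (9.2742, -0.3454)
link 2: phi[2] = -70 + 105 + -85 = -50 deg
  cos(-50 deg) = 0.6428, sin(-50 deg) = -0.7660
  joint[3] = (9.2742, -0.3454) + 10.3 * (0.6428, -0.7660) = (9.2742 + 6.6207, -0.3454 + -7.8903) = (15.8949, -8.2356)
End effector: (15.8949, -8.2356)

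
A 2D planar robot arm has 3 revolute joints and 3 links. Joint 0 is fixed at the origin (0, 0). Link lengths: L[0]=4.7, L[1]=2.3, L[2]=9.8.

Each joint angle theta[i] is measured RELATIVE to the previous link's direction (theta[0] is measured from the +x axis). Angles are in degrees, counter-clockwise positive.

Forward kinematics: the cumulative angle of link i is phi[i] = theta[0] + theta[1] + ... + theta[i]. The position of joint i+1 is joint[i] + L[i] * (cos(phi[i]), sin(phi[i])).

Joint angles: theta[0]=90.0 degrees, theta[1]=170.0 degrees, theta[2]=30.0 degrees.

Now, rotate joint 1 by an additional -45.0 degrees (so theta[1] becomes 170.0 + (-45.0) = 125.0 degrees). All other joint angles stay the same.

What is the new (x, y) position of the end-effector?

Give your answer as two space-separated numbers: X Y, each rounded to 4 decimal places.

joint[0] = (0.0000, 0.0000)  (base)
link 0: phi[0] = 90 = 90 deg
  cos(90 deg) = 0.0000, sin(90 deg) = 1.0000
  joint[1] = (0.0000, 0.0000) + 4.7 * (0.0000, 1.0000) = (0.0000 + 0.0000, 0.0000 + 4.7000) = (0.0000, 4.7000)
link 1: phi[1] = 90 + 125 = 215 deg
  cos(215 deg) = -0.8192, sin(215 deg) = -0.5736
  joint[2] = (0.0000, 4.7000) + 2.3 * (-0.8192, -0.5736) = (0.0000 + -1.8840, 4.7000 + -1.3192) = (-1.8840, 3.3808)
link 2: phi[2] = 90 + 125 + 30 = 245 deg
  cos(245 deg) = -0.4226, sin(245 deg) = -0.9063
  joint[3] = (-1.8840, 3.3808) + 9.8 * (-0.4226, -0.9063) = (-1.8840 + -4.1417, 3.3808 + -8.8818) = (-6.0257, -5.5010)
End effector: (-6.0257, -5.5010)

Answer: -6.0257 -5.5010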